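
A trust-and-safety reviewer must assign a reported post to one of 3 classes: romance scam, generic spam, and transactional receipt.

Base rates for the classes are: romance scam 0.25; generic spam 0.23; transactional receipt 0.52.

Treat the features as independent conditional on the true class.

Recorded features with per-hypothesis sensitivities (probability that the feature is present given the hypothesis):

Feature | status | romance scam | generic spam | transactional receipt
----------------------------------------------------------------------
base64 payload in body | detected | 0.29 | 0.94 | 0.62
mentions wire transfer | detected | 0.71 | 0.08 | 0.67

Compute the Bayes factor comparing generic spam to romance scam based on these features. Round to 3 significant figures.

Joint likelihood of the feature pattern under each hypothesis:
  generic spam: 0.94 × 0.08 = 0.0752
  romance scam: 0.29 × 0.71 = 0.2059
Bayes factor = 0.0752 / 0.2059 ≈ 0.365

0.365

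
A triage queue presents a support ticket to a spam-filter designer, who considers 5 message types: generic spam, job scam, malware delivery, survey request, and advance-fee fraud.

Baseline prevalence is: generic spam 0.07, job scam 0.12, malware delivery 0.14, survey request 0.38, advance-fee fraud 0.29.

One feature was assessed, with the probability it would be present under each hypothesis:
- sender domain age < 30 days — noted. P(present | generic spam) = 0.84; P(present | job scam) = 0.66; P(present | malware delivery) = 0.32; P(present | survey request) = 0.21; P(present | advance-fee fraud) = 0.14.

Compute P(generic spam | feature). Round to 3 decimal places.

0.194

For each hypothesis, the unnormalized posterior weight is prior × likelihood:
  generic spam: 0.07 × 0.84 = 0.0588
  job scam: 0.12 × 0.66 = 0.0792
  malware delivery: 0.14 × 0.32 = 0.0448
  survey request: 0.38 × 0.21 = 0.0798
  advance-fee fraud: 0.29 × 0.14 = 0.0406
Marginal likelihood of the evidence = 0.3032.
P(generic spam | evidence) = 0.0588 / 0.3032 ≈ 0.194.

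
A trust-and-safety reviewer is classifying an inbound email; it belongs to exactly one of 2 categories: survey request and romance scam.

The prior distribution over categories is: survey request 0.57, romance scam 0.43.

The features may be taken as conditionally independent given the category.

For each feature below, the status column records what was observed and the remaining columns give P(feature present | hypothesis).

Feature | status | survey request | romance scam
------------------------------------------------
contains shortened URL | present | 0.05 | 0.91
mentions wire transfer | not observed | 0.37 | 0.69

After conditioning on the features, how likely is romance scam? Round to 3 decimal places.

Multiply each prior by the joint likelihood of the feature pattern (using 1 − P(present | H) for each absent feature):
  survey request: 0.57 × 0.05 × (1 − 0.37) = 0.017955
  romance scam: 0.43 × 0.91 × (1 − 0.69) = 0.1213
The unnormalized weights sum to 0.13926.
P(romance scam | evidence) = 0.1213 / 0.13926 ≈ 0.871.

0.871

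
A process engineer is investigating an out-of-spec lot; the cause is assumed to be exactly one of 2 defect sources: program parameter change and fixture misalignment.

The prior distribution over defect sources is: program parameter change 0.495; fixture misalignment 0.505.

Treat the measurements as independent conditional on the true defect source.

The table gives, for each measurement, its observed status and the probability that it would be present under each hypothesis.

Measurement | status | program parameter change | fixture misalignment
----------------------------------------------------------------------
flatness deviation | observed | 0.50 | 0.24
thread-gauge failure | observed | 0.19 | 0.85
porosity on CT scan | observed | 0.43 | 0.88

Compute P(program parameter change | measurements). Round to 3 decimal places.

0.182

Multiply each prior by the joint likelihood of the measurement pattern:
  program parameter change: 0.495 × 0.50 × 0.19 × 0.43 = 0.020221
  fixture misalignment: 0.505 × 0.24 × 0.85 × 0.88 = 0.090658
Marginal likelihood of the evidence = 0.11088.
P(program parameter change | evidence) = 0.020221 / 0.11088 ≈ 0.182.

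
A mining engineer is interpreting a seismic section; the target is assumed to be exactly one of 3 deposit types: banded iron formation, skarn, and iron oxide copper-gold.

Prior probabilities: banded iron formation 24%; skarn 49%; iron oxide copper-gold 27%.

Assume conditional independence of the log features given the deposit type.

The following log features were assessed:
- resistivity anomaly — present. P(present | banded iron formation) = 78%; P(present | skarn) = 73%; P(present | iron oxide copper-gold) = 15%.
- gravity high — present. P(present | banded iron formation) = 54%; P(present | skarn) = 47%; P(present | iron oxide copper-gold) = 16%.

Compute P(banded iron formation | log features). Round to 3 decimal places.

0.367

By Bayes' rule with conditional independence, the unnormalized weight for each hypothesis is prior × ∏ likelihoods:
  banded iron formation: 0.24 × 0.78 × 0.54 = 0.10109
  skarn: 0.49 × 0.73 × 0.47 = 0.16812
  iron oxide copper-gold: 0.27 × 0.15 × 0.16 = 0.00648
The unnormalized weights sum to 0.27569.
P(banded iron formation | evidence) = 0.10109 / 0.27569 ≈ 0.367.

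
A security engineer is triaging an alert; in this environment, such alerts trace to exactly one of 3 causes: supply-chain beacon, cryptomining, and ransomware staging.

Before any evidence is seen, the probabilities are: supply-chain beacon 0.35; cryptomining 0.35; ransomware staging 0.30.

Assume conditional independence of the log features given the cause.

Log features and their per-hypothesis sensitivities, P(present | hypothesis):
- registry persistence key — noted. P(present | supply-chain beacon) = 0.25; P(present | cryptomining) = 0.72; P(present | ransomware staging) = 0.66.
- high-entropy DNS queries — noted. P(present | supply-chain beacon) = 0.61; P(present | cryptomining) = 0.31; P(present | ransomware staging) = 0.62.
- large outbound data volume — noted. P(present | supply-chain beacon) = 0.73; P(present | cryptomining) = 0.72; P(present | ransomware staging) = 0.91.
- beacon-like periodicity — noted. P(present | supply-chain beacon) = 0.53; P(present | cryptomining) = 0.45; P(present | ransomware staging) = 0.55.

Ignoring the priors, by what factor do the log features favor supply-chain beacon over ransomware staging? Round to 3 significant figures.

Joint likelihood of the log feature pattern under each hypothesis:
  supply-chain beacon: 0.25 × 0.61 × 0.73 × 0.53 = 0.059002
  ransomware staging: 0.66 × 0.62 × 0.91 × 0.55 = 0.2048
Bayes factor = 0.059002 / 0.2048 ≈ 0.288

0.288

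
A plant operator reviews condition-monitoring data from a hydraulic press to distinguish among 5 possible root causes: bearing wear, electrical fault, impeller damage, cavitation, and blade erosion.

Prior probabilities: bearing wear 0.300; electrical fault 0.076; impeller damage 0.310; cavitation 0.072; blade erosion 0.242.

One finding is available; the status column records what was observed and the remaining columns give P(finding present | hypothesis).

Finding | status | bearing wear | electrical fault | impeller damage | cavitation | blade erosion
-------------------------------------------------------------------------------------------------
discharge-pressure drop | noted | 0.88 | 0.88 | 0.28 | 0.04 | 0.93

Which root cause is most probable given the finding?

Multiply each prior by the likelihood of the finding:
  bearing wear: 0.300 × 0.88 = 0.264
  electrical fault: 0.076 × 0.88 = 0.06688
  impeller damage: 0.310 × 0.28 = 0.0868
  cavitation: 0.072 × 0.04 = 0.00288
  blade erosion: 0.242 × 0.93 = 0.22506
The unnormalized weights sum to 0.64562.
P(bearing wear | evidence) ≈ 0.264 / 0.64562 ≈ 0.409
P(electrical fault | evidence) ≈ 0.06688 / 0.64562 ≈ 0.104
P(impeller damage | evidence) ≈ 0.0868 / 0.64562 ≈ 0.134
P(cavitation | evidence) ≈ 0.00288 / 0.64562 ≈ 0.004
P(blade erosion | evidence) ≈ 0.22506 / 0.64562 ≈ 0.349
The largest is 0.409, so bearing wear is most probable.

bearing wear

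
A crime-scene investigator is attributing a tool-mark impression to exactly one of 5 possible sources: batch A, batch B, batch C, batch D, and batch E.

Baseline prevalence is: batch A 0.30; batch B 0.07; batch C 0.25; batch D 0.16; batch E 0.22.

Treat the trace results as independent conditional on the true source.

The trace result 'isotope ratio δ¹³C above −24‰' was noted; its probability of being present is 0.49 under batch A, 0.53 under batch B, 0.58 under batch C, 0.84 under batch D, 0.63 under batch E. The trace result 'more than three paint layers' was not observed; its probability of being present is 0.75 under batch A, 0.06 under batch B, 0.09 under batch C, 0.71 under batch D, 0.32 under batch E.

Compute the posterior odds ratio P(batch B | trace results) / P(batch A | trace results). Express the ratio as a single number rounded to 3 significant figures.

0.949

The normalizing constant cancels in an odds ratio, so compute prior × likelihood for the two hypotheses only (using 1 − P(present | H) for each absent trace result):
  batch B: 0.07 × 0.53 × (1 − 0.06) = 0.034874
  batch A: 0.30 × 0.49 × (1 − 0.75) = 0.03675
Posterior odds = 0.034874 / 0.03675 ≈ 0.949.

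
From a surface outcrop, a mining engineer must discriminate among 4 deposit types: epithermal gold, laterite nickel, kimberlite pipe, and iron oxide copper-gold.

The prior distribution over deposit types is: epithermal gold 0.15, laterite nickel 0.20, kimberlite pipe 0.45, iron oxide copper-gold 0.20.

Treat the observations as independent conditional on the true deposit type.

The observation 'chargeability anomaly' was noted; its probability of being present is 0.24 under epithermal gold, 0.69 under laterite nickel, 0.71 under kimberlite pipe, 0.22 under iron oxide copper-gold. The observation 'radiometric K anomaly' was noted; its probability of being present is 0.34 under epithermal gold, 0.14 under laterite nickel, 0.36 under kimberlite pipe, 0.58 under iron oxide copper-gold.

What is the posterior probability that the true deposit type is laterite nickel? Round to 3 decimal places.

0.112

By Bayes' rule with conditional independence, the unnormalized weight for each hypothesis is prior × ∏ likelihoods:
  epithermal gold: 0.15 × 0.24 × 0.34 = 0.01224
  laterite nickel: 0.20 × 0.69 × 0.14 = 0.01932
  kimberlite pipe: 0.45 × 0.71 × 0.36 = 0.11502
  iron oxide copper-gold: 0.20 × 0.22 × 0.58 = 0.02552
The unnormalized weights sum to 0.1721.
P(laterite nickel | evidence) = 0.01932 / 0.1721 ≈ 0.112.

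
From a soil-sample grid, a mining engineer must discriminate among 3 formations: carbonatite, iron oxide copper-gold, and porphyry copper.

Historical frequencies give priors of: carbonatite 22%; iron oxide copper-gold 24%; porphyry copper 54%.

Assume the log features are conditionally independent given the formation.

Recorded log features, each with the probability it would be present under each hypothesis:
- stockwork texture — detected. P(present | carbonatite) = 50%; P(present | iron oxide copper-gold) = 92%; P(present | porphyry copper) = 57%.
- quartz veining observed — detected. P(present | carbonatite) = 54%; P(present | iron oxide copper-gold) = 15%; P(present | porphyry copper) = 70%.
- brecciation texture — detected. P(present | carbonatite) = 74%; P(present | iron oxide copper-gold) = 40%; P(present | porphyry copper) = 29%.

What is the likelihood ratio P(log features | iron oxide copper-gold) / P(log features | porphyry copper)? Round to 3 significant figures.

The Bayes factor is the ratio of the joint likelihoods of the log feature pattern under the two hypotheses.
  iron oxide copper-gold: 0.92 × 0.15 × 0.40 = 0.0552
  porphyry copper: 0.57 × 0.70 × 0.29 = 0.11571
Bayes factor = 0.0552 / 0.11571 ≈ 0.477

0.477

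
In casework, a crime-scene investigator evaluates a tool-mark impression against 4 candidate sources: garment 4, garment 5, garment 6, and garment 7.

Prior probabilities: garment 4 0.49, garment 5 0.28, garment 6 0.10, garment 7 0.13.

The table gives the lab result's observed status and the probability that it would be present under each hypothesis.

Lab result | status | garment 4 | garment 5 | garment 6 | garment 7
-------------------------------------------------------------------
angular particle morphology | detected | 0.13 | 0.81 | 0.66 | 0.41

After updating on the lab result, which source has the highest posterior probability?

garment 5

Multiply each prior by the likelihood of the lab result:
  garment 4: 0.49 × 0.13 = 0.0637
  garment 5: 0.28 × 0.81 = 0.2268
  garment 6: 0.10 × 0.66 = 0.066
  garment 7: 0.13 × 0.41 = 0.0533
The unnormalized weights sum to 0.4098.
P(garment 4 | evidence) ≈ 0.0637 / 0.4098 ≈ 0.155
P(garment 5 | evidence) ≈ 0.2268 / 0.4098 ≈ 0.553
P(garment 6 | evidence) ≈ 0.066 / 0.4098 ≈ 0.161
P(garment 7 | evidence) ≈ 0.0533 / 0.4098 ≈ 0.130
The largest is 0.553, so garment 5 is most probable.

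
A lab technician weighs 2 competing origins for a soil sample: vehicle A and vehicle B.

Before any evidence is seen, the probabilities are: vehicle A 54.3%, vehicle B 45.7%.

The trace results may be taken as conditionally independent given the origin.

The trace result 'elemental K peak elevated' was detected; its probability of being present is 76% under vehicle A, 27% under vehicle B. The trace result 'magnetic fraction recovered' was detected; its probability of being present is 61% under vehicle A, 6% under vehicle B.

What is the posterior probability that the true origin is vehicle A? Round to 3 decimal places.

0.971

Multiply each prior by the joint likelihood of the trace result pattern:
  vehicle A: 0.543 × 0.76 × 0.61 = 0.25173
  vehicle B: 0.457 × 0.27 × 0.06 = 0.0074034
Marginal likelihood of the evidence = 0.25914.
P(vehicle A | evidence) = 0.25173 / 0.25914 ≈ 0.971.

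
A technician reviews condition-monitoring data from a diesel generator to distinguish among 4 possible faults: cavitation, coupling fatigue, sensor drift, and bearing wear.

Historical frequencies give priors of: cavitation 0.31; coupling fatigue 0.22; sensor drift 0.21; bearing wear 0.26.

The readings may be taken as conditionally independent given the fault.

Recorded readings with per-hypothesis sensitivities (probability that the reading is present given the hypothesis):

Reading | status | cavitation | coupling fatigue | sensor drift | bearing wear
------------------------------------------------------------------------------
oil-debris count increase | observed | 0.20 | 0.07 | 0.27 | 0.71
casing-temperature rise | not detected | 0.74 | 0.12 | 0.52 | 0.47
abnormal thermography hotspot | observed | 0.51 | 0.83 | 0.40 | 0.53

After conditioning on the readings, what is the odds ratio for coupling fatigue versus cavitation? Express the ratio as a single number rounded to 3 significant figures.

1.37

The normalizing constant cancels in an odds ratio, so compute prior × likelihood for the two hypotheses only (using 1 − P(present | H) for each absent reading):
  coupling fatigue: 0.22 × 0.07 × (1 − 0.12) × 0.83 = 0.011248
  cavitation: 0.31 × 0.20 × (1 − 0.74) × 0.51 = 0.0082212
Posterior odds = 0.011248 / 0.0082212 ≈ 1.37.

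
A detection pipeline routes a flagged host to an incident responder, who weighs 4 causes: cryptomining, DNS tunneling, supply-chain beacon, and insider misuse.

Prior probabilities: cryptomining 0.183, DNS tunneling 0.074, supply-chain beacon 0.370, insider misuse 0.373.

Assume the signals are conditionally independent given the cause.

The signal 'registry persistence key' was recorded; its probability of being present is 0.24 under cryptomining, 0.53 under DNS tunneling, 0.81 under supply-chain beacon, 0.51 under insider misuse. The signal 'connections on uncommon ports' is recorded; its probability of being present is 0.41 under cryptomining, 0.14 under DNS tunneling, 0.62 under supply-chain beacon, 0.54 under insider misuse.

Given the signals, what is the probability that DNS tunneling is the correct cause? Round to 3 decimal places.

0.018

For each hypothesis, the unnormalized posterior weight is prior × product of the signal likelihoods:
  cryptomining: 0.183 × 0.24 × 0.41 = 0.018007
  DNS tunneling: 0.074 × 0.53 × 0.14 = 0.0054908
  supply-chain beacon: 0.370 × 0.81 × 0.62 = 0.18581
  insider misuse: 0.373 × 0.51 × 0.54 = 0.10272
Marginal likelihood of the evidence = 0.31204.
P(DNS tunneling | evidence) = 0.0054908 / 0.31204 ≈ 0.018.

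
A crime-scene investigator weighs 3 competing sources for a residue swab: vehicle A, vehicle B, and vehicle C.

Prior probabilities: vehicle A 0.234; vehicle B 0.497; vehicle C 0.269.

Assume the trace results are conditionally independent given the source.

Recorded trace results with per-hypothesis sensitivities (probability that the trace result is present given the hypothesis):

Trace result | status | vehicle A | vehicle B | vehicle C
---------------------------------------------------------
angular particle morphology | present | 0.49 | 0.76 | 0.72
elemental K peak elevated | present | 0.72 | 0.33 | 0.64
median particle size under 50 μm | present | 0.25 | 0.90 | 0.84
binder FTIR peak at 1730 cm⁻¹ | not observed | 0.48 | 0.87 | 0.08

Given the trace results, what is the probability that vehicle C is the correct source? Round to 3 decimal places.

By Bayes' rule with conditional independence, the unnormalized weight for each hypothesis is prior × ∏ likelihoods (using 1 − P(present | H) for each absent trace result):
  vehicle A: 0.234 × 0.49 × 0.72 × 0.25 × (1 − 0.48) = 0.010732
  vehicle B: 0.497 × 0.76 × 0.33 × 0.90 × (1 − 0.87) = 0.014584
  vehicle C: 0.269 × 0.72 × 0.64 × 0.84 × (1 − 0.08) = 0.095793
Marginal likelihood of the evidence = 0.12111.
P(vehicle C | evidence) = 0.095793 / 0.12111 ≈ 0.791.

0.791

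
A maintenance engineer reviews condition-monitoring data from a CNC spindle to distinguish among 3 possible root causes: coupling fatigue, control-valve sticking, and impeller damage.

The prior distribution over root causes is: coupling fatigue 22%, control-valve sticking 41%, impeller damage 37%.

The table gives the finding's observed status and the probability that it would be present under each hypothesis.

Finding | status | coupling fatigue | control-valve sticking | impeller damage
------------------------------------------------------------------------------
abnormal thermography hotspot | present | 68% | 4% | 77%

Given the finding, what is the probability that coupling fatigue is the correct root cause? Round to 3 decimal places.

For each hypothesis, the unnormalized posterior weight is prior × likelihood:
  coupling fatigue: 0.22 × 0.68 = 0.1496
  control-valve sticking: 0.41 × 0.04 = 0.0164
  impeller damage: 0.37 × 0.77 = 0.2849
Marginal likelihood of the evidence = 0.4509.
P(coupling fatigue | evidence) = 0.1496 / 0.4509 ≈ 0.332.

0.332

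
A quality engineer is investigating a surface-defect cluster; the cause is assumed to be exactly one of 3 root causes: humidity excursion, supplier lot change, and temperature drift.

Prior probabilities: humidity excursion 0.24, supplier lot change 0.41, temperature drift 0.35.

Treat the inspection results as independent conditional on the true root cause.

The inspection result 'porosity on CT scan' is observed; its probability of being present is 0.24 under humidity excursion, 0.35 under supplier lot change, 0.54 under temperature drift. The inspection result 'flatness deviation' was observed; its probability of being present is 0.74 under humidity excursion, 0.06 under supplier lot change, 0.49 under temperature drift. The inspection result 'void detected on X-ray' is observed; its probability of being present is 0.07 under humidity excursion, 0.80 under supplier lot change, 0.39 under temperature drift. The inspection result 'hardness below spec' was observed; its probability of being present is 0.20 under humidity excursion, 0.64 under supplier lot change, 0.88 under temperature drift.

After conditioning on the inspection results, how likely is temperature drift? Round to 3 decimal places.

Multiply each prior by the joint likelihood of the inspection result pattern:
  humidity excursion: 0.24 × 0.24 × 0.74 × 0.07 × 0.20 = 0.00059674
  supplier lot change: 0.41 × 0.35 × 0.06 × 0.80 × 0.64 = 0.0044083
  temperature drift: 0.35 × 0.54 × 0.49 × 0.39 × 0.88 = 0.031784
Marginal likelihood of the evidence = 0.036789.
P(temperature drift | evidence) = 0.031784 / 0.036789 ≈ 0.864.

0.864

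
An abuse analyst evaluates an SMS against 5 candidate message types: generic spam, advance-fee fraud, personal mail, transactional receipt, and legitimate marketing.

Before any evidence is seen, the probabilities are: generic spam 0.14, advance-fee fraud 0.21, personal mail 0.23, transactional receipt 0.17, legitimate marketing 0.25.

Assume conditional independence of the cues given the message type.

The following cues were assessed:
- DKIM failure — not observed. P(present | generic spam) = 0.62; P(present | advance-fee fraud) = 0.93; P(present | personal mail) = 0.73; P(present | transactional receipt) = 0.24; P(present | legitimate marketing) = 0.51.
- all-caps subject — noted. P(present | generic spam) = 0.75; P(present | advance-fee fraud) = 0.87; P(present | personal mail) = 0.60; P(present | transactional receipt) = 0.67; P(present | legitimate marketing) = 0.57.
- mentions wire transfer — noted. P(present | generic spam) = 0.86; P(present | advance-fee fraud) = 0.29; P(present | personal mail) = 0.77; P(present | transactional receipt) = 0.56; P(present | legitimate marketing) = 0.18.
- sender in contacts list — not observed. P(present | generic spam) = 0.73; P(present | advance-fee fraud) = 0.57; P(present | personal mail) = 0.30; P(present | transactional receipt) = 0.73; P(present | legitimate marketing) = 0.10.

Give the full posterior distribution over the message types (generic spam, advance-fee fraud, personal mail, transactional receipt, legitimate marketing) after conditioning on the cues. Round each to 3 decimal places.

For each hypothesis, the unnormalized posterior weight is prior × product of the cue likelihoods (using 1 − P(present | H) for each absent cue):
  generic spam: 0.14 × (1 − 0.62) × 0.75 × 0.86 × (1 − 0.73) = 0.0092648
  advance-fee fraud: 0.21 × (1 − 0.93) × 0.87 × 0.29 × (1 − 0.57) = 0.0015948
  personal mail: 0.23 × (1 − 0.73) × 0.60 × 0.77 × (1 − 0.30) = 0.020083
  transactional receipt: 0.17 × (1 − 0.24) × 0.67 × 0.56 × (1 − 0.73) = 0.013088
  legitimate marketing: 0.25 × (1 − 0.51) × 0.57 × 0.18 × (1 − 0.10) = 0.011312
Marginal likelihood of the evidence = 0.055343.
P(generic spam | evidence) = 0.0092648 / 0.055343 ≈ 0.167
P(advance-fee fraud | evidence) = 0.0015948 / 0.055343 ≈ 0.029
P(personal mail | evidence) = 0.020083 / 0.055343 ≈ 0.363
P(transactional receipt | evidence) = 0.013088 / 0.055343 ≈ 0.236
P(legitimate marketing | evidence) = 0.011312 / 0.055343 ≈ 0.204

0.167, 0.029, 0.363, 0.236, 0.204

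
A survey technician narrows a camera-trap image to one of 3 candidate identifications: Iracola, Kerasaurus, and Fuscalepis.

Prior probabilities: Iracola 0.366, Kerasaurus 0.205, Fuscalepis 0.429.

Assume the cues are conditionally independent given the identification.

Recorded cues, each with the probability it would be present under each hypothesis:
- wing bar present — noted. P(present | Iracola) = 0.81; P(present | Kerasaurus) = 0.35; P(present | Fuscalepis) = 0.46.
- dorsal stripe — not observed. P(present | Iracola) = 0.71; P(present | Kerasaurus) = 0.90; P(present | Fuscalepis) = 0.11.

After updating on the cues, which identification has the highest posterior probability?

Fuscalepis

Multiply each prior by the joint likelihood of the cue pattern (using 1 − P(present | H) for each absent cue):
  Iracola: 0.366 × 0.81 × (1 − 0.71) = 0.085973
  Kerasaurus: 0.205 × 0.35 × (1 − 0.90) = 0.007175
  Fuscalepis: 0.429 × 0.46 × (1 − 0.11) = 0.17563
Normalizing constant Z = 0.085973 + 0.007175 + 0.17563 = 0.26878.
P(Iracola | evidence) ≈ 0.085973 / 0.26878 ≈ 0.320
P(Kerasaurus | evidence) ≈ 0.007175 / 0.26878 ≈ 0.027
P(Fuscalepis | evidence) ≈ 0.17563 / 0.26878 ≈ 0.653
The largest is 0.653, so Fuscalepis is most probable.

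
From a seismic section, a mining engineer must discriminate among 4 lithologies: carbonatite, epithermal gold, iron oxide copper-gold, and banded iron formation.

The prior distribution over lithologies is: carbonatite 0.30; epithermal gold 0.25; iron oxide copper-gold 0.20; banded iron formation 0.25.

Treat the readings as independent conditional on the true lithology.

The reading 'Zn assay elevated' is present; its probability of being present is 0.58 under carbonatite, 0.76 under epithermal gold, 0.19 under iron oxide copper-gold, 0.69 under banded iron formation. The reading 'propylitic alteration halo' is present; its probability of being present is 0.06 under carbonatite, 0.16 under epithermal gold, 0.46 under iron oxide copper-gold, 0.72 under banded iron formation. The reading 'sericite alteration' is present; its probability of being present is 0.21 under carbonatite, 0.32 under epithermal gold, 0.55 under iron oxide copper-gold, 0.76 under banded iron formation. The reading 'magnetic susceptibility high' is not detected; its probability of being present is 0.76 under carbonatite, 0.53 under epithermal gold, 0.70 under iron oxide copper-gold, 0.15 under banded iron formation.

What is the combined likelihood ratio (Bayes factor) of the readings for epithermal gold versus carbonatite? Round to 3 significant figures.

The Bayes factor is the ratio of the joint likelihoods of the reading pattern under the two hypotheses (using 1 − P(present | H) for each absent reading).
  epithermal gold: 0.76 × 0.16 × 0.32 × (1 − 0.53) = 0.018289
  carbonatite: 0.58 × 0.06 × 0.21 × (1 − 0.76) = 0.0017539
Bayes factor = 0.018289 / 0.0017539 ≈ 10.4

10.4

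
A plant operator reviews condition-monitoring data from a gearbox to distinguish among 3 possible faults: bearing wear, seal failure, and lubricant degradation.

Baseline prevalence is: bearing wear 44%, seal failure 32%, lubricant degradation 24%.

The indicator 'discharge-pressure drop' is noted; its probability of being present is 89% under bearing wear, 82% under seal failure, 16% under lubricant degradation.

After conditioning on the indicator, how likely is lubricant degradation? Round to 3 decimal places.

For each hypothesis, the unnormalized posterior weight is prior × likelihood:
  bearing wear: 0.44 × 0.89 = 0.3916
  seal failure: 0.32 × 0.82 = 0.2624
  lubricant degradation: 0.24 × 0.16 = 0.0384
Marginal likelihood of the evidence = 0.6924.
P(lubricant degradation | evidence) = 0.0384 / 0.6924 ≈ 0.055.

0.055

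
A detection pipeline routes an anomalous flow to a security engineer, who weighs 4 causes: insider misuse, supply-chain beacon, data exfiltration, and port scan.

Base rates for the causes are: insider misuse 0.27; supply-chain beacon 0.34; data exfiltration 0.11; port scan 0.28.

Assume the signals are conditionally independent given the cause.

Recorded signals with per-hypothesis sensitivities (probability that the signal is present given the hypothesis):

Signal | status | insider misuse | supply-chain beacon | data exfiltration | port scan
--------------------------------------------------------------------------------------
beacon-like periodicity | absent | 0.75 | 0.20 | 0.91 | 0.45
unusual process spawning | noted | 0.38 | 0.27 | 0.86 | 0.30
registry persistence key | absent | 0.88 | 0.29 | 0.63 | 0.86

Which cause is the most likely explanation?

Multiply each prior by the joint likelihood of the signal pattern (using 1 − P(present | H) for each absent signal):
  insider misuse: 0.27 × (1 − 0.75) × 0.38 × (1 − 0.88) = 0.003078
  supply-chain beacon: 0.34 × (1 − 0.20) × 0.27 × (1 − 0.29) = 0.052142
  data exfiltration: 0.11 × (1 − 0.91) × 0.86 × (1 − 0.63) = 0.0031502
  port scan: 0.28 × (1 − 0.45) × 0.30 × (1 − 0.86) = 0.006468
Normalizing constant Z = 0.003078 + 0.052142 + 0.0031502 + 0.006468 = 0.064839.
P(insider misuse | evidence) ≈ 0.003078 / 0.064839 ≈ 0.047
P(supply-chain beacon | evidence) ≈ 0.052142 / 0.064839 ≈ 0.804
P(data exfiltration | evidence) ≈ 0.0031502 / 0.064839 ≈ 0.049
P(port scan | evidence) ≈ 0.006468 / 0.064839 ≈ 0.100
The largest is 0.804, so supply-chain beacon is most probable.

supply-chain beacon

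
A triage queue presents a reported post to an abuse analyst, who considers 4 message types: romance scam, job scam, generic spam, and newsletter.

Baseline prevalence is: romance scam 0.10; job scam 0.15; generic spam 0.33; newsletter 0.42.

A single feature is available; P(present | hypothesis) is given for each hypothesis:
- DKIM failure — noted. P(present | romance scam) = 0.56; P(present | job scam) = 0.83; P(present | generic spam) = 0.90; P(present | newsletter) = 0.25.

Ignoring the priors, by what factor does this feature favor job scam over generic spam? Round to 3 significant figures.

Likelihood of this feature under each hypothesis:
  job scam: 0.83
  generic spam: 0.9
Bayes factor = 0.83 / 0.9 ≈ 0.922

0.922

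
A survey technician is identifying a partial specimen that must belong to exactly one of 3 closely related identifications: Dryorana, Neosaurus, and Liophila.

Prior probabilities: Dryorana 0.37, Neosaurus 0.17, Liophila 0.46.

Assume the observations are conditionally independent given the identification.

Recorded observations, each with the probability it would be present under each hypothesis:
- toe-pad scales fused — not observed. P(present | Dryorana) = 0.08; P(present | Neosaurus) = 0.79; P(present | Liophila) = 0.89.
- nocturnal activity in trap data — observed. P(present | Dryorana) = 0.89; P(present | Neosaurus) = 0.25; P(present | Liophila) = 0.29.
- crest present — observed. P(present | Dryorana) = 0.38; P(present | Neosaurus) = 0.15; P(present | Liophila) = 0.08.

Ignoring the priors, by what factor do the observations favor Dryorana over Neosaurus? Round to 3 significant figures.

Joint likelihood of the evidence pattern under each hypothesis (using 1 − P(present | H) for each absent observation):
  Dryorana: (1 − 0.08) × 0.89 × 0.38 = 0.31114
  Neosaurus: (1 − 0.79) × 0.25 × 0.15 = 0.007875
Bayes factor = 0.31114 / 0.007875 ≈ 39.5

39.5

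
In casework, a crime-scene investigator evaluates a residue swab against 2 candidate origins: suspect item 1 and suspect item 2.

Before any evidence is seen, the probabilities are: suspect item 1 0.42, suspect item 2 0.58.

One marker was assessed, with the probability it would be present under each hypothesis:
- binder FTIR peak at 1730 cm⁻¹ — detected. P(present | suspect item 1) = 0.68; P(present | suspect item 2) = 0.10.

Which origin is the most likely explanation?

By Bayes' rule, the unnormalized weight for each hypothesis is prior × likelihood:
  suspect item 1: 0.42 × 0.68 = 0.2856
  suspect item 2: 0.58 × 0.10 = 0.058
The unnormalized weights sum to 0.3436.
P(suspect item 1 | evidence) ≈ 0.2856 / 0.3436 ≈ 0.831
P(suspect item 2 | evidence) ≈ 0.058 / 0.3436 ≈ 0.169
The largest is 0.831, so suspect item 1 is most probable.

suspect item 1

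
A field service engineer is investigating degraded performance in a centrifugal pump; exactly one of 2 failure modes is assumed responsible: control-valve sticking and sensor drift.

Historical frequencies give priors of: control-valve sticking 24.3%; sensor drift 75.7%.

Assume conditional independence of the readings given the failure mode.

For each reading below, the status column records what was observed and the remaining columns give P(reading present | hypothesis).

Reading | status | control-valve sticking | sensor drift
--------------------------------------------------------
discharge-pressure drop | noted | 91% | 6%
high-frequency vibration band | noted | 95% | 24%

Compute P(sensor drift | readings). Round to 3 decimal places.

For each hypothesis, the unnormalized posterior weight is prior × product of the reading likelihoods:
  control-valve sticking: 0.243 × 0.91 × 0.95 = 0.21007
  sensor drift: 0.757 × 0.06 × 0.24 = 0.010901
Normalizing constant Z = 0.21007 + 0.010901 = 0.22097.
P(sensor drift | evidence) = 0.010901 / 0.22097 ≈ 0.049.

0.049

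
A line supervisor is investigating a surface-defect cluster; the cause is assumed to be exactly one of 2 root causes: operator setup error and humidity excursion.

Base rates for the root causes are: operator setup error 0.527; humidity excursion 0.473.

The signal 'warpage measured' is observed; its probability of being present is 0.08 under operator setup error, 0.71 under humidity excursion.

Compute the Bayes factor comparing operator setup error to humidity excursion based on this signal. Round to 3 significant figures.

0.113

Likelihood of this signal under each hypothesis:
  operator setup error: 0.08
  humidity excursion: 0.71
Bayes factor = 0.08 / 0.71 ≈ 0.113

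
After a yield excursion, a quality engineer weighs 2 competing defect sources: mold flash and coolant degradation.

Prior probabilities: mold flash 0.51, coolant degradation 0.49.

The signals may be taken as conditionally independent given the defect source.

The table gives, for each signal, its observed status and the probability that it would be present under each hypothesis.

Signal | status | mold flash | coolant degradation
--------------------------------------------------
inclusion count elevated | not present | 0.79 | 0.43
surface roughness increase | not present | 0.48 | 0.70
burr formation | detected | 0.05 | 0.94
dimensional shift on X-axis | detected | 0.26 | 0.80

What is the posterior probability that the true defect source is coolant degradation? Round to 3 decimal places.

0.989

Multiply each prior by the joint likelihood of the signal pattern (using 1 − P(present | H) for each absent signal):
  mold flash: 0.51 × (1 − 0.79) × (1 − 0.48) × 0.05 × 0.26 = 0.000724
  coolant degradation: 0.49 × (1 − 0.43) × (1 − 0.70) × 0.94 × 0.80 = 0.06301
Normalizing constant Z = 0.000724 + 0.06301 = 0.063734.
P(coolant degradation | evidence) = 0.06301 / 0.063734 ≈ 0.989.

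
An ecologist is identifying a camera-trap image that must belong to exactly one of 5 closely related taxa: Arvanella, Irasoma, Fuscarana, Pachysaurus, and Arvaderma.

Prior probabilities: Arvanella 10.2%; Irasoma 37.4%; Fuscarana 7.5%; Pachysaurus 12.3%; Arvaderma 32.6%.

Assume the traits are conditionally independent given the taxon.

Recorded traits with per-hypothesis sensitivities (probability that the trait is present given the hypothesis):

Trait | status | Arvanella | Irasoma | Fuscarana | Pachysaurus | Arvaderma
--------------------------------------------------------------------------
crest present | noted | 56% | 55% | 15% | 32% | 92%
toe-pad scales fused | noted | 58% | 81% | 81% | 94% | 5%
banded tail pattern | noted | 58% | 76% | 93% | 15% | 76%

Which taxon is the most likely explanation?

Multiply each prior by the joint likelihood of the trait pattern:
  Arvanella: 0.102 × 0.56 × 0.58 × 0.58 = 0.019215
  Irasoma: 0.374 × 0.55 × 0.81 × 0.76 = 0.12663
  Fuscarana: 0.075 × 0.15 × 0.81 × 0.93 = 0.0084746
  Pachysaurus: 0.123 × 0.32 × 0.94 × 0.15 = 0.0055498
  Arvaderma: 0.326 × 0.92 × 0.05 × 0.76 = 0.011397
Marginal likelihood of the evidence = 0.17127.
P(Arvanella | evidence) ≈ 0.019215 / 0.17127 ≈ 0.112
P(Irasoma | evidence) ≈ 0.12663 / 0.17127 ≈ 0.739
P(Fuscarana | evidence) ≈ 0.0084746 / 0.17127 ≈ 0.049
P(Pachysaurus | evidence) ≈ 0.0055498 / 0.17127 ≈ 0.032
P(Arvaderma | evidence) ≈ 0.011397 / 0.17127 ≈ 0.067
The largest is 0.739, so Irasoma is most probable.

Irasoma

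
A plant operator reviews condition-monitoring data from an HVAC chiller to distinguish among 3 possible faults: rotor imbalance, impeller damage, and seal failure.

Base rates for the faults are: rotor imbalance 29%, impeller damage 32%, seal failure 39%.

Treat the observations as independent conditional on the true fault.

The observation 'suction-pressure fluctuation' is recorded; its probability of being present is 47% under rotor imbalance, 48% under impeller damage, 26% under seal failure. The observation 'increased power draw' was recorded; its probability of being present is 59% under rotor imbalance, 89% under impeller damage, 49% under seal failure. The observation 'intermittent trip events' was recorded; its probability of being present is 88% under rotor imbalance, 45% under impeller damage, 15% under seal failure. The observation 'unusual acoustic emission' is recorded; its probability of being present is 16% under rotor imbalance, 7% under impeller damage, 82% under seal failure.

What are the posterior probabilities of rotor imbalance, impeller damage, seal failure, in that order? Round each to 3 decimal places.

Multiply each prior by the joint likelihood of the evidence pattern:
  rotor imbalance: 0.29 × 0.47 × 0.59 × 0.88 × 0.16 = 0.011323
  impeller damage: 0.32 × 0.48 × 0.89 × 0.45 × 0.07 = 0.0043062
  seal failure: 0.39 × 0.26 × 0.49 × 0.15 × 0.82 = 0.0061114
Normalizing constant Z = 0.011323 + 0.0043062 + 0.0061114 = 0.02174.
P(rotor imbalance | evidence) = 0.011323 / 0.02174 ≈ 0.521
P(impeller damage | evidence) = 0.0043062 / 0.02174 ≈ 0.198
P(seal failure | evidence) = 0.0061114 / 0.02174 ≈ 0.281

0.521, 0.198, 0.281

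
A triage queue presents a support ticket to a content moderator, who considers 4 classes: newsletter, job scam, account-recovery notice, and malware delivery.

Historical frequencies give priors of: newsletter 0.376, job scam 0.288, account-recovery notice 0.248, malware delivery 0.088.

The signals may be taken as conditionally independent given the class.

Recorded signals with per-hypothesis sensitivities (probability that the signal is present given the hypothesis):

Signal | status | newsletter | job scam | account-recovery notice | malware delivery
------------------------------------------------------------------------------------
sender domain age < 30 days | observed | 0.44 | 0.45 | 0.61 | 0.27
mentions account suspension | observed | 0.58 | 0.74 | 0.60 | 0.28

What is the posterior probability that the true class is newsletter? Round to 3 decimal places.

Multiply each prior by the joint likelihood of the signal pattern:
  newsletter: 0.376 × 0.44 × 0.58 = 0.095955
  job scam: 0.288 × 0.45 × 0.74 = 0.095904
  account-recovery notice: 0.248 × 0.61 × 0.60 = 0.090768
  malware delivery: 0.088 × 0.27 × 0.28 = 0.0066528
The unnormalized weights sum to 0.28928.
P(newsletter | evidence) = 0.095955 / 0.28928 ≈ 0.332.

0.332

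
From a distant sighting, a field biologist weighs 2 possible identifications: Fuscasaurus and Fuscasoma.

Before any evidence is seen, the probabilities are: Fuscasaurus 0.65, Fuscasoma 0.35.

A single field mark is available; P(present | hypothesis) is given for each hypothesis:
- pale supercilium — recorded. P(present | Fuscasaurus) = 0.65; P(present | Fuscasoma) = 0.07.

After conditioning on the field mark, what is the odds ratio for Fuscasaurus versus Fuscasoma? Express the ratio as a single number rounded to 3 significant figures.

17.2

Unnormalized posterior weight (prior times the field mark likelihood) for each of the two hypotheses:
  Fuscasaurus: 0.65 × 0.65 = 0.4225
  Fuscasoma: 0.35 × 0.07 = 0.0245
Odds(Fuscasaurus : Fuscasoma) = 0.4225 / 0.0245 ≈ 17.2.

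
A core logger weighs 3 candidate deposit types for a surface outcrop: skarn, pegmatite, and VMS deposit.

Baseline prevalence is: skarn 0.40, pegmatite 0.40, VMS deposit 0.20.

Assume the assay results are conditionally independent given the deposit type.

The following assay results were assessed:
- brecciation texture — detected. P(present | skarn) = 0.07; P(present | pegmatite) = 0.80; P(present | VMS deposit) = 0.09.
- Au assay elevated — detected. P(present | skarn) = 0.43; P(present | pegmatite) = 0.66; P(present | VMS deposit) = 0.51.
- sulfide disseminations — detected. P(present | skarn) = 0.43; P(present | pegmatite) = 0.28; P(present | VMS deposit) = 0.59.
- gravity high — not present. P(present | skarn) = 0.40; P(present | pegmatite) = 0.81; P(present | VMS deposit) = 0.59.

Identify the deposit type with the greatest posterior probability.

By Bayes' rule with conditional independence, the unnormalized weight for each hypothesis is prior × ∏ likelihoods (using 1 − P(present | H) for each absent assay result):
  skarn: 0.40 × 0.07 × 0.43 × 0.43 × (1 − 0.40) = 0.0031063
  pegmatite: 0.40 × 0.80 × 0.66 × 0.28 × (1 − 0.81) = 0.011236
  VMS deposit: 0.20 × 0.09 × 0.51 × 0.59 × (1 − 0.59) = 0.0022206
The unnormalized weights sum to 0.016563.
P(skarn | evidence) ≈ 0.0031063 / 0.016563 ≈ 0.188
P(pegmatite | evidence) ≈ 0.011236 / 0.016563 ≈ 0.678
P(VMS deposit | evidence) ≈ 0.0022206 / 0.016563 ≈ 0.134
The largest is 0.678, so pegmatite is most probable.

pegmatite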